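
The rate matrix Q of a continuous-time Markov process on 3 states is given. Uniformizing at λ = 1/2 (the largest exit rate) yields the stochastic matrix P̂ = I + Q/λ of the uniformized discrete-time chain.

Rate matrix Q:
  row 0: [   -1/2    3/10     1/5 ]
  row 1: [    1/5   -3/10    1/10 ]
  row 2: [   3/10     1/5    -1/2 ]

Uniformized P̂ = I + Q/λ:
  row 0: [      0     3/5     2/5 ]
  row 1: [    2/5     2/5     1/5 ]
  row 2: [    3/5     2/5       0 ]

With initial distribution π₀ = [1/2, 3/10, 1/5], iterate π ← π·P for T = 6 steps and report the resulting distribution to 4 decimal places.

t=0: π = [0.5000, 0.3000, 0.2000]
t=1: π = [0.2400, 0.5000, 0.2600]
t=2: π = [0.3560, 0.4480, 0.1960]
t=3: π = [0.2968, 0.4712, 0.2320]
t=4: π = [0.3277, 0.4594, 0.2130]
t=5: π = [0.3115, 0.4655, 0.2229]
t=6: π = [0.3200, 0.4623, 0.2177]

π = [0.3200, 0.4623, 0.2177]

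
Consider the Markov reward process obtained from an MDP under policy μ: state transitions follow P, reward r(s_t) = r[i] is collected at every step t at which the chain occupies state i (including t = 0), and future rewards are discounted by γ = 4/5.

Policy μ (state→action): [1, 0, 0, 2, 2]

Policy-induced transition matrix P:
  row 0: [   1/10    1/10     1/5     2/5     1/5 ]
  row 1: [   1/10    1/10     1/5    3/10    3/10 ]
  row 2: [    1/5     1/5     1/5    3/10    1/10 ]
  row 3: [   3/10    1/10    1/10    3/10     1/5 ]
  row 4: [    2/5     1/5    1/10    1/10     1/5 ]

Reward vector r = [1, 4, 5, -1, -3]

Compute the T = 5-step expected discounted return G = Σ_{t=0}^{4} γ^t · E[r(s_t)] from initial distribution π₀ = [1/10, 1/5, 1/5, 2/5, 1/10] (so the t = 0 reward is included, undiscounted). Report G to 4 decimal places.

t=0: π = [0.1000, 0.2000, 0.2000, 0.4000, 0.1000], E[r] = 1.2000, γ^t·E[r] = 1.200000, running G = 1.200000
t=1: π = [0.2300, 0.1300, 0.1500, 0.2900, 0.2000], E[r] = 0.6100, γ^t·E[r] = 0.488000, running G = 1.688000
t=2: π = [0.2330, 0.1350, 0.1510, 0.2830, 0.1980], E[r] = 0.6510, γ^t·E[r] = 0.416640, running G = 2.104640
t=3: π = [0.2311, 0.1349, 0.1519, 0.2837, 0.1984], E[r] = 0.6513, γ^t·E[r] = 0.333466, running G = 2.438106
t=4: π = [0.2315, 0.1350, 0.1518, 0.2834, 0.1983], E[r] = 0.6522, γ^t·E[r] = 0.267137, running G = 2.705243

G = 2.7052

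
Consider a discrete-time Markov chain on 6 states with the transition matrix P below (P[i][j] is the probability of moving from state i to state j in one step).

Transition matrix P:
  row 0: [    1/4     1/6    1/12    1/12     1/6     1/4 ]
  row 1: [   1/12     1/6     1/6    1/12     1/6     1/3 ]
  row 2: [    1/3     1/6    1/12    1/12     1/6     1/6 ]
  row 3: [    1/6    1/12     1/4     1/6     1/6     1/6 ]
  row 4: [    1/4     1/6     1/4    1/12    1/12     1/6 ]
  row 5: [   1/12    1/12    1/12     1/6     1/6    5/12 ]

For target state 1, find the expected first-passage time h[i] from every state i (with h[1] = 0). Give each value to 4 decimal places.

h = [7.3843, 0.0000, 7.3179, 7.9710, 7.3128, 8.1814]

First-step conditioning: h[1] = 0; for i ≠ 1, h[i] = 1 + Σ_k P[i][k]·h[k].
  h[0] = 1 + 1/4·h[0] + 1/12·h[2] + 1/12·h[3] + 1/6·h[4] + 1/4·h[5]
  h[2] = 1 + 1/3·h[0] + 1/12·h[2] + 1/12·h[3] + 1/6·h[4] + 1/6·h[5]
  h[3] = 1 + 1/6·h[0] + 1/4·h[2] + 1/6·h[3] + 1/6·h[4] + 1/6·h[5]
  h[4] = 1 + 1/4·h[0] + 1/4·h[2] + 1/12·h[3] + 1/12·h[4] + 1/6·h[5]
  h[5] = 1 + 1/12·h[0] + 1/12·h[2] + 1/6·h[3] + 1/6·h[4] + 5/12·h[5]
Solving the 5×5 linear system over states ≠ 1 gives exactly h = [34684/4697, 0, 34372/4697, 37440/4697, 34348/4697, 38428/4697] (h[1] = 0 is the target).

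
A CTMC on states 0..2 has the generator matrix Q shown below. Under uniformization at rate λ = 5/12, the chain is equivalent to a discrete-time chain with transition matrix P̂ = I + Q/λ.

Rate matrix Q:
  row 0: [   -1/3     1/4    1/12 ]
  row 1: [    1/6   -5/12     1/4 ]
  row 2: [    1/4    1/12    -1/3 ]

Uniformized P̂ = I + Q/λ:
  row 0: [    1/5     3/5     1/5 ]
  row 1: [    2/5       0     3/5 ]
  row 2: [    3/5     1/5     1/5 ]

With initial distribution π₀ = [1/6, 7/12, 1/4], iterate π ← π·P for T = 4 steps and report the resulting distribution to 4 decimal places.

t=0: π = [0.1667, 0.5833, 0.2500]
t=1: π = [0.4167, 0.1500, 0.4333]
t=2: π = [0.4033, 0.3367, 0.2600]
t=3: π = [0.3713, 0.2940, 0.3347]
t=4: π = [0.3927, 0.2897, 0.3176]

π = [0.3927, 0.2897, 0.3176]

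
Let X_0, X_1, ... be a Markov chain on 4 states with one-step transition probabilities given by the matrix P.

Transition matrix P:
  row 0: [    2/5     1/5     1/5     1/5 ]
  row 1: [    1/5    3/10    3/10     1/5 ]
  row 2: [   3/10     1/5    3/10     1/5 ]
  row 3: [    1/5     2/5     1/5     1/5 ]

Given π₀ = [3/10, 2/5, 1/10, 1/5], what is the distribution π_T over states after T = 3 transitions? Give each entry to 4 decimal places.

π = [0.2811, 0.2668, 0.2521, 0.2000]

t=0: π = [0.3000, 0.4000, 0.1000, 0.2000]
t=1: π = [0.2700, 0.2800, 0.2500, 0.2000]
t=2: π = [0.2790, 0.2680, 0.2530, 0.2000]
t=3: π = [0.2811, 0.2668, 0.2521, 0.2000]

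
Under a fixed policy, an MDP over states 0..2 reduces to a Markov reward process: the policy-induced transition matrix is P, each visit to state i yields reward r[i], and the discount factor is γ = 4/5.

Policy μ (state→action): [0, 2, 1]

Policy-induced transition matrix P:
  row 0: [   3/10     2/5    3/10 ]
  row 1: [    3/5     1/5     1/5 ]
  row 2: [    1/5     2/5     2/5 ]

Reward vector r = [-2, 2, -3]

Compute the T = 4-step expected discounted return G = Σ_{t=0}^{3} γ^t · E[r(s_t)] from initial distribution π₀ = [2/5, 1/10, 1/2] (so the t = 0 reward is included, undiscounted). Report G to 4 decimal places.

G = -3.8857

t=0: π = [0.4000, 0.1000, 0.5000], E[r] = -2.1000, γ^t·E[r] = -2.100000, running G = -2.100000
t=1: π = [0.2800, 0.3800, 0.3400], E[r] = -0.8200, γ^t·E[r] = -0.656000, running G = -2.756000
t=2: π = [0.3800, 0.3240, 0.2960], E[r] = -1.0000, γ^t·E[r] = -0.640000, running G = -3.396000
t=3: π = [0.3676, 0.3352, 0.2972], E[r] = -0.9564, γ^t·E[r] = -0.489677, running G = -3.885677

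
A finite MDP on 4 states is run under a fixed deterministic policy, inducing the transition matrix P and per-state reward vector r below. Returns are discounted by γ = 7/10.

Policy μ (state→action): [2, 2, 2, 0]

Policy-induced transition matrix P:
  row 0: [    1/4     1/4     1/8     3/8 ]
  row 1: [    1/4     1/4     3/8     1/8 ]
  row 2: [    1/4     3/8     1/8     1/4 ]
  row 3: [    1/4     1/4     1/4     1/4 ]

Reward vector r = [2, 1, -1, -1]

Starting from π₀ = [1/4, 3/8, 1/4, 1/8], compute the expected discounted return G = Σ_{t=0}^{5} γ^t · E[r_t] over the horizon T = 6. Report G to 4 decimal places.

G = 1.1000

t=0: π = [0.2500, 0.3750, 0.2500, 0.1250], E[r] = 0.5000, γ^t·E[r] = 0.500000, running G = 0.500000
t=1: π = [0.2500, 0.2813, 0.2344, 0.2344], E[r] = 0.3125, γ^t·E[r] = 0.218750, running G = 0.718750
t=2: π = [0.2500, 0.2793, 0.2246, 0.2461], E[r] = 0.3086, γ^t·E[r] = 0.151211, running G = 0.869961
t=3: π = [0.2500, 0.2781, 0.2256, 0.2463], E[r] = 0.3062, γ^t·E[r] = 0.105010, running G = 0.974971
t=4: π = [0.2500, 0.2782, 0.2253, 0.2465], E[r] = 0.3064, γ^t·E[r] = 0.073566, running G = 1.048537
t=5: π = [0.2500, 0.2782, 0.2254, 0.2465], E[r] = 0.3063, γ^t·E[r] = 0.051485, running G = 1.100022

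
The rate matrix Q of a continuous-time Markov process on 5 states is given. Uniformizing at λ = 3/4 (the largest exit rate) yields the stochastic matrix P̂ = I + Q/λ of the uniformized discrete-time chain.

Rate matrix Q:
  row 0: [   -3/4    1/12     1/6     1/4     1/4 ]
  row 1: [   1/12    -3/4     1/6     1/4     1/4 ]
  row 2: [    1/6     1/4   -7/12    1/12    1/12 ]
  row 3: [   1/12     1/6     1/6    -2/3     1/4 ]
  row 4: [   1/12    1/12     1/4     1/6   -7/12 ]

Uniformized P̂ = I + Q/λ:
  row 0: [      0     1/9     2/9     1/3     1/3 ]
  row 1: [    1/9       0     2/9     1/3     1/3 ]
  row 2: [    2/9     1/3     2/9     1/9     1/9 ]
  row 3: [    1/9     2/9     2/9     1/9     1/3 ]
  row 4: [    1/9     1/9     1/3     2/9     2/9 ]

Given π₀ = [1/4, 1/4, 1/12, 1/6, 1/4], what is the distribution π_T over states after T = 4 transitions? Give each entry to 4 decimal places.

π = [0.1249, 0.1709, 0.2499, 0.2041, 0.2502]

t=0: π = [0.2500, 0.2500, 0.0833, 0.1667, 0.2500]
t=1: π = [0.0926, 0.1204, 0.2500, 0.2500, 0.2870]
t=2: π = [0.1286, 0.1811, 0.2541, 0.1903, 0.2459]
t=3: π = [0.1251, 0.1686, 0.2495, 0.2072, 0.2495]
t=4: π = [0.1249, 0.1709, 0.2499, 0.2041, 0.2502]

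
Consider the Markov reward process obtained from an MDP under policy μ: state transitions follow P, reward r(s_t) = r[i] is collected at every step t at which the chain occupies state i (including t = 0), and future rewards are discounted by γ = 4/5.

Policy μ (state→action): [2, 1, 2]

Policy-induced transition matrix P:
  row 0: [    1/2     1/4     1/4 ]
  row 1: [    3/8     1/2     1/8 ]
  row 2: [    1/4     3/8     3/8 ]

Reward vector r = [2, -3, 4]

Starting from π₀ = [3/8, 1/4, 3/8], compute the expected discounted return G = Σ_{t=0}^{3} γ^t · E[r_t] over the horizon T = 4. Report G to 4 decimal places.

G = 2.7865

t=0: π = [0.3750, 0.2500, 0.3750], E[r] = 1.5000, γ^t·E[r] = 1.500000, running G = 1.500000
t=1: π = [0.3750, 0.3594, 0.2656], E[r] = 0.7344, γ^t·E[r] = 0.587500, running G = 2.087500
t=2: π = [0.3887, 0.3730, 0.2383], E[r] = 0.6113, γ^t·E[r] = 0.391250, running G = 2.478750
t=3: π = [0.3938, 0.3730, 0.2332], E[r] = 0.6011, γ^t·E[r] = 0.307750, running G = 2.786500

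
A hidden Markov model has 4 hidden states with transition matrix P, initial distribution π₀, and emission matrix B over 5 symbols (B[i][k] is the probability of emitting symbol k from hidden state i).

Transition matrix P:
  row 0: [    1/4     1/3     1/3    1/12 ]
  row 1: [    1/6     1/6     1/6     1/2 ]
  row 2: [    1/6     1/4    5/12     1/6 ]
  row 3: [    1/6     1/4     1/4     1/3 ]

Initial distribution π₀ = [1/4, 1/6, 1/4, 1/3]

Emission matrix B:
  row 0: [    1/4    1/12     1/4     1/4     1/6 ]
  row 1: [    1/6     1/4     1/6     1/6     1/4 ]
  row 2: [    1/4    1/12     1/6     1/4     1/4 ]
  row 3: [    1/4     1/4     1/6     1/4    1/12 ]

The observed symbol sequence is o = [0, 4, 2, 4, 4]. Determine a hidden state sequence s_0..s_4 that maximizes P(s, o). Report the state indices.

t=0: δ = [6.250e-02, 2.778e-02, 6.250e-02, 8.333e-02]  (obs o_0=0)
t=1: δ = [2.604e-03, 5.208e-03, 6.510e-03, 2.315e-03]  ψ = [0, 0, 2, 3]  (obs o_1=4)
t=2: δ = [2.713e-04, 2.713e-04, 4.521e-04, 4.340e-04]  ψ = [2, 2, 2, 1]  (obs o_2=2)
t=3: δ = [1.256e-05, 2.826e-05, 4.710e-05, 1.206e-05]  ψ = [2, 2, 2, 3]  (obs o_3=4)
t=4: δ = [1.308e-06, 2.943e-06, 4.906e-06, 1.177e-06]  ψ = [2, 2, 2, 1]  (obs o_4=4)
backtrack: best end state = 2; path = [2, 2, 2, 2, 2]

path = [2, 2, 2, 2, 2]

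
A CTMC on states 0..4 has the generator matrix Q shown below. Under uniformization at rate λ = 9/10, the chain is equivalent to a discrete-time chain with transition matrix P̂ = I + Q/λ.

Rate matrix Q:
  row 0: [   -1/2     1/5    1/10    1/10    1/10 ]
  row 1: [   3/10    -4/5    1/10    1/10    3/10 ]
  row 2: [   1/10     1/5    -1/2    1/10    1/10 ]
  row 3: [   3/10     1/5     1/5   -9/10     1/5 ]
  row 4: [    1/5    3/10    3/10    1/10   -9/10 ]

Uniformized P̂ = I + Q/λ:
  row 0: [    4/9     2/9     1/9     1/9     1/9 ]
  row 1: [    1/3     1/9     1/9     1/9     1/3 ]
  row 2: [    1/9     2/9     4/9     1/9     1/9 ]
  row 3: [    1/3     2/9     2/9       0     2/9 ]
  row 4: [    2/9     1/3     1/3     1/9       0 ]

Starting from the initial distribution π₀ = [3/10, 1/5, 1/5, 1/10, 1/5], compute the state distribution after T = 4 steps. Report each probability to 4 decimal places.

π = [0.2974, 0.2152, 0.2341, 0.1000, 0.1532]

t=0: π = [0.3000, 0.2000, 0.2000, 0.1000, 0.2000]
t=1: π = [0.3000, 0.2222, 0.2333, 0.1000, 0.1444]
t=2: π = [0.2988, 0.2136, 0.2321, 0.1000, 0.1556]
t=3: π = [0.2977, 0.2158, 0.2342, 0.1000, 0.1524]
t=4: π = [0.2974, 0.2152, 0.2341, 0.1000, 0.1532]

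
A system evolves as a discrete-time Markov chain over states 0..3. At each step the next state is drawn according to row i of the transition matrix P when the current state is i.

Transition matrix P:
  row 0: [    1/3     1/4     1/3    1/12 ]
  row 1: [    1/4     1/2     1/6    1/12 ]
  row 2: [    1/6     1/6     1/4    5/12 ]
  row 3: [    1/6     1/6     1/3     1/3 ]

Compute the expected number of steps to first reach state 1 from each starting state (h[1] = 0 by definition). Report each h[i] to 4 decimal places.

h = [4.9091, 0.0000, 5.4545, 5.4545]

First-step conditioning: h[1] = 0; for i ≠ 1, h[i] = 1 + Σ_k P[i][k]·h[k].
  h[0] = 1 + 1/3·h[0] + 1/3·h[2] + 1/12·h[3]
  h[2] = 1 + 1/6·h[0] + 1/4·h[2] + 5/12·h[3]
  h[3] = 1 + 1/6·h[0] + 1/3·h[2] + 1/3·h[3]
Solving the 3×3 linear system over states ≠ 1 gives exactly h = [54/11, 0, 60/11, 60/11] (h[1] = 0 is the target).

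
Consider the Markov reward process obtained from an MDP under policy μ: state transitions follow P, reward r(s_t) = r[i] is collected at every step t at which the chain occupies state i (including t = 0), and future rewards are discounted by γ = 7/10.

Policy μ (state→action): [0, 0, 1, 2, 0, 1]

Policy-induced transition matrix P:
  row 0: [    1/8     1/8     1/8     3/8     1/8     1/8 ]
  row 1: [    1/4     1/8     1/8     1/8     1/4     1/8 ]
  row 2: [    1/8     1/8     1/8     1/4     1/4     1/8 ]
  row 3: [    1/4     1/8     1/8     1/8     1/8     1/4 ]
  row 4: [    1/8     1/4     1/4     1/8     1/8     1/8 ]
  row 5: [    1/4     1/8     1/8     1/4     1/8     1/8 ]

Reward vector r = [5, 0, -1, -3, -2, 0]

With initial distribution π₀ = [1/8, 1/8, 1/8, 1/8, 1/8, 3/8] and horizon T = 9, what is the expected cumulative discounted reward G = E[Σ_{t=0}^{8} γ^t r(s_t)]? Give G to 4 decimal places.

t=0: π = [0.1250, 0.1250, 0.1250, 0.1250, 0.1250, 0.3750], E[r] = -0.1250, γ^t·E[r] = -0.125000, running G = -0.125000
t=1: π = [0.2031, 0.1406, 0.1406, 0.2188, 0.1563, 0.1406], E[r] = -0.0938, γ^t·E[r] = -0.065625, running G = -0.190625
t=2: π = [0.1875, 0.1445, 0.1445, 0.2109, 0.1602, 0.1523], E[r] = -0.1602, γ^t·E[r] = -0.078477, running G = -0.269102
t=3: π = [0.1885, 0.1450, 0.1450, 0.2090, 0.1611, 0.1514], E[r] = -0.1519, γ^t·E[r] = -0.052086, running G = -0.321188
t=4: π = [0.1882, 0.1451, 0.1451, 0.2092, 0.1613, 0.1511], E[r] = -0.1543, γ^t·E[r] = -0.037047, running G = -0.358235
t=5: π = [0.1882, 0.1452, 0.1452, 0.2091, 0.1613, 0.1511], E[r] = -0.1541, γ^t·E[r] = -0.025893, running G = -0.384128
t=6: π = [0.1882, 0.1452, 0.1452, 0.2091, 0.1613, 0.1511], E[r] = -0.1541, γ^t·E[r] = -0.018133, running G = -0.402260
t=7: π = [0.1882, 0.1452, 0.1452, 0.2091, 0.1613, 0.1511], E[r] = -0.1541, γ^t·E[r] = -0.012692, running G = -0.414953
t=8: π = [0.1882, 0.1452, 0.1452, 0.2091, 0.1613, 0.1511], E[r] = -0.1541, γ^t·E[r] = -0.008885, running G = -0.423838

G = -0.4238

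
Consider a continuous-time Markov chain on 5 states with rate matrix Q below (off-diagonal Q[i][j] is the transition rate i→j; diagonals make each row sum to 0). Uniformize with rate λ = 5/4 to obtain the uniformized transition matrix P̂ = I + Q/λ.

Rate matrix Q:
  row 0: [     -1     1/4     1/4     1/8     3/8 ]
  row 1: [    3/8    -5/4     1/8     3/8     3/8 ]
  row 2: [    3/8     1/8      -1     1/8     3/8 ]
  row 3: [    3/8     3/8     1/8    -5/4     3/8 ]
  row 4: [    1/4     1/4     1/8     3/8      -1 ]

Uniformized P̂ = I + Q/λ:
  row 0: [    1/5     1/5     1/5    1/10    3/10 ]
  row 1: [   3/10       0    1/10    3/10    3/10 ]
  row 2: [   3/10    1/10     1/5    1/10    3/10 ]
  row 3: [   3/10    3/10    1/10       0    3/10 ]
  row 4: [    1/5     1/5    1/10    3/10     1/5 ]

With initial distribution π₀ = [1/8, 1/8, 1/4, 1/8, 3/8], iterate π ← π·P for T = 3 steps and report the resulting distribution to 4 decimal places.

t=0: π = [0.1250, 0.1250, 0.2500, 0.1250, 0.3750]
t=1: π = [0.2500, 0.1625, 0.1375, 0.1875, 0.2625]
t=2: π = [0.2488, 0.1725, 0.1388, 0.1663, 0.2738]
t=3: π = [0.2478, 0.1683, 0.1388, 0.1726, 0.2726]

π = [0.2478, 0.1683, 0.1388, 0.1726, 0.2726]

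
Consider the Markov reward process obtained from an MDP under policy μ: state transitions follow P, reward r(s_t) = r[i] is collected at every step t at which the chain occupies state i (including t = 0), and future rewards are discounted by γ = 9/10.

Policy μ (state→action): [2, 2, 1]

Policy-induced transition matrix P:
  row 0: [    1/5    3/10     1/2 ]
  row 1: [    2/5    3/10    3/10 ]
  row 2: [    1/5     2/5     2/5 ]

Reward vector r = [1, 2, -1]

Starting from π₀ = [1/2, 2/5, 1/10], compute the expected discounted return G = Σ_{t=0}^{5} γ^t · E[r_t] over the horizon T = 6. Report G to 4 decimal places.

G = 3.1790

t=0: π = [0.5000, 0.4000, 0.1000], E[r] = 1.2000, γ^t·E[r] = 1.200000, running G = 1.200000
t=1: π = [0.2800, 0.3100, 0.4100], E[r] = 0.4900, γ^t·E[r] = 0.441000, running G = 1.641000
t=2: π = [0.2620, 0.3410, 0.3970], E[r] = 0.5470, γ^t·E[r] = 0.443070, running G = 2.084070
t=3: π = [0.2682, 0.3397, 0.3921], E[r] = 0.5555, γ^t·E[r] = 0.404960, running G = 2.489030
t=4: π = [0.2679, 0.3392, 0.3929], E[r] = 0.5535, γ^t·E[r] = 0.363158, running G = 2.852187
t=5: π = [0.2678, 0.3393, 0.3929], E[r] = 0.5535, γ^t·E[r] = 0.326859, running G = 3.179047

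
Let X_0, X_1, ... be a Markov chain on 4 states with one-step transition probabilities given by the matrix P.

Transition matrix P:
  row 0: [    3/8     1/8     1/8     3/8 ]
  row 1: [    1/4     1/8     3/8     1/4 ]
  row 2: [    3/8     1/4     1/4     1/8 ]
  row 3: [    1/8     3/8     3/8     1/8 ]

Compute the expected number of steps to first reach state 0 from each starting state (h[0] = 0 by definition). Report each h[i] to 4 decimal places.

h = [0.0000, 3.7241, 3.2644, 4.1379]

First-step conditioning: h[0] = 0; for i ≠ 0, h[i] = 1 + Σ_k P[i][k]·h[k].
  h[1] = 1 + 1/8·h[1] + 3/8·h[2] + 1/4·h[3]
  h[2] = 1 + 1/4·h[1] + 1/4·h[2] + 1/8·h[3]
  h[3] = 1 + 3/8·h[1] + 3/8·h[2] + 1/8·h[3]
Solving the 3×3 linear system over states ≠ 0 gives exactly h = [0, 108/29, 284/87, 120/29] (h[0] = 0 is the target).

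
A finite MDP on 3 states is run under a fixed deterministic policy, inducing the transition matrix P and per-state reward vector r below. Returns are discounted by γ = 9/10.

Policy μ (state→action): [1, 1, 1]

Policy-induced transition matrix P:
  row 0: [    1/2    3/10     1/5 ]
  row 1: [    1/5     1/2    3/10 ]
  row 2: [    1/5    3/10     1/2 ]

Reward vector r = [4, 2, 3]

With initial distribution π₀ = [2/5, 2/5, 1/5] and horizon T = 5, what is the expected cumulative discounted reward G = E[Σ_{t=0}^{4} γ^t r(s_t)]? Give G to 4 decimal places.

G = 12.0455

t=0: π = [0.4000, 0.4000, 0.2000], E[r] = 3.0000, γ^t·E[r] = 3.000000, running G = 3.000000
t=1: π = [0.3200, 0.3800, 0.3000], E[r] = 2.9400, γ^t·E[r] = 2.646000, running G = 5.646000
t=2: π = [0.2960, 0.3760, 0.3280], E[r] = 2.9200, γ^t·E[r] = 2.365200, running G = 8.011200
t=3: π = [0.2888, 0.3752, 0.3360], E[r] = 2.9136, γ^t·E[r] = 2.124014, running G = 10.135214
t=4: π = [0.2866, 0.3750, 0.3383], E[r] = 2.9116, γ^t·E[r] = 1.910301, running G = 12.045515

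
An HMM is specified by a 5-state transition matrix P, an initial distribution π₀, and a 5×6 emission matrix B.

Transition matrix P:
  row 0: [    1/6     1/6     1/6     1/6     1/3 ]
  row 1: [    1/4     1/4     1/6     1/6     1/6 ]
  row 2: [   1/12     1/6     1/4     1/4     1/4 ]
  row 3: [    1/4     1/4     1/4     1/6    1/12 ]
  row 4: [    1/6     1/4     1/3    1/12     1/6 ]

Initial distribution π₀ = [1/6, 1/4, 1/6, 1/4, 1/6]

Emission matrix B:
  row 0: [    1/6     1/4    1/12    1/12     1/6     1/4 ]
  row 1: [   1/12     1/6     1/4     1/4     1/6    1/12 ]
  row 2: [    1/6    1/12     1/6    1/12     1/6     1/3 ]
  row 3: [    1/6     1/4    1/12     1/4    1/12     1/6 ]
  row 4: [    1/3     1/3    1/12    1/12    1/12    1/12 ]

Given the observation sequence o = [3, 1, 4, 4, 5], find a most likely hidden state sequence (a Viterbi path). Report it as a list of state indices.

path = [1, 4, 2, 2, 2]

t=0: δ = [1.389e-02, 6.250e-02, 1.389e-02, 6.250e-02, 1.389e-02]  (obs o_0=3)
t=1: δ = [3.906e-03, 2.604e-03, 1.302e-03, 2.604e-03, 3.472e-03]  ψ = [1, 1, 3, 1, 1]  (obs o_1=1)
t=2: δ = [1.085e-04, 1.447e-04, 1.929e-04, 5.425e-05, 1.085e-04]  ψ = [0, 4, 4, 0, 0]  (obs o_2=4)
t=3: δ = [6.028e-06, 6.028e-06, 8.038e-06, 4.019e-06, 4.019e-06]  ψ = [1, 1, 2, 2, 2]  (obs o_3=4)
t=4: δ = [3.768e-07, 1.256e-07, 6.698e-07, 3.349e-07, 1.674e-07]  ψ = [1, 1, 2, 2, 0]  (obs o_4=5)
backtrack: best end state = 2; path = [1, 4, 2, 2, 2]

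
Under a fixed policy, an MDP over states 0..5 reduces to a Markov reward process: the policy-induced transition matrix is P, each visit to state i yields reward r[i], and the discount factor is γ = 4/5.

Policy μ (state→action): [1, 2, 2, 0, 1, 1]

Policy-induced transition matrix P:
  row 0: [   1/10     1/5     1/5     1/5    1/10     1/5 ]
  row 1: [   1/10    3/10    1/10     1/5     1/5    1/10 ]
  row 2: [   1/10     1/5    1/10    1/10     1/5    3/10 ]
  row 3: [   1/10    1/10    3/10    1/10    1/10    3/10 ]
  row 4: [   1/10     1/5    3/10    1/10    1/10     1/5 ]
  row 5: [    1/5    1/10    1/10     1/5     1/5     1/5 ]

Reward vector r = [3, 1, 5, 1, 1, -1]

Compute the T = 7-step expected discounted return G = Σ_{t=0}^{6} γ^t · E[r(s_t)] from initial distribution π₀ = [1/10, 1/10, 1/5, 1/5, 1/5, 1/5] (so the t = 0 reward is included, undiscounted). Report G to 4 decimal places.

G = 6.0713

t=0: π = [0.1000, 0.1000, 0.2000, 0.2000, 0.2000, 0.2000], E[r] = 1.6000, γ^t·E[r] = 1.600000, running G = 1.600000
t=1: π = [0.1200, 0.1700, 0.1900, 0.1400, 0.1500, 0.2300], E[r] = 1.5400, γ^t·E[r] = 1.232000, running G = 2.832000
t=2: π = [0.1230, 0.1800, 0.1700, 0.1520, 0.1590, 0.2160], E[r] = 1.4940, γ^t·E[r] = 0.956160, running G = 3.788160
t=3: π = [0.1216, 0.1812, 0.1745, 0.1519, 0.1566, 0.2142], E[r] = 1.5128, γ^t·E[r] = 0.774554, running G = 4.562714
t=4: π = [0.1214, 0.1815, 0.1739, 0.1517, 0.1570, 0.2145], E[r] = 1.5092, γ^t·E[r] = 0.618185, running G = 5.180898
t=5: π = [0.1215, 0.1815, 0.1739, 0.1517, 0.1570, 0.2144], E[r] = 1.5096, γ^t·E[r] = 0.494670, running G = 5.675569
t=6: π = [0.1214, 0.1815, 0.1739, 0.1517, 0.1570, 0.2144], E[r] = 1.5096, γ^t·E[r] = 0.395740, running G = 6.071309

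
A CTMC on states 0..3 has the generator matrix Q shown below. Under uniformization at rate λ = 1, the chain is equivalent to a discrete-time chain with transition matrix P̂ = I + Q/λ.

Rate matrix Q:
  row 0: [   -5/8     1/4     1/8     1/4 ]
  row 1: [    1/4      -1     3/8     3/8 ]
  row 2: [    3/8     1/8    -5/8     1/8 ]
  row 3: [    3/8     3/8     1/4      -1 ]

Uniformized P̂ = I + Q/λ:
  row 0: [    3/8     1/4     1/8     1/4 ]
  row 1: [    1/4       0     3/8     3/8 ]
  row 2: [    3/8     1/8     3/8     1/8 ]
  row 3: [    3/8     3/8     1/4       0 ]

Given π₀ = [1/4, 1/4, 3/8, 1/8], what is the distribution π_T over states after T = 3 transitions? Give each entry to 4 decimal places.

t=0: π = [0.2500, 0.2500, 0.3750, 0.1250]
t=1: π = [0.3438, 0.1563, 0.2969, 0.2031]
t=2: π = [0.3555, 0.1992, 0.2637, 0.1816]
t=3: π = [0.3501, 0.1899, 0.2634, 0.1965]

π = [0.3501, 0.1899, 0.2634, 0.1965]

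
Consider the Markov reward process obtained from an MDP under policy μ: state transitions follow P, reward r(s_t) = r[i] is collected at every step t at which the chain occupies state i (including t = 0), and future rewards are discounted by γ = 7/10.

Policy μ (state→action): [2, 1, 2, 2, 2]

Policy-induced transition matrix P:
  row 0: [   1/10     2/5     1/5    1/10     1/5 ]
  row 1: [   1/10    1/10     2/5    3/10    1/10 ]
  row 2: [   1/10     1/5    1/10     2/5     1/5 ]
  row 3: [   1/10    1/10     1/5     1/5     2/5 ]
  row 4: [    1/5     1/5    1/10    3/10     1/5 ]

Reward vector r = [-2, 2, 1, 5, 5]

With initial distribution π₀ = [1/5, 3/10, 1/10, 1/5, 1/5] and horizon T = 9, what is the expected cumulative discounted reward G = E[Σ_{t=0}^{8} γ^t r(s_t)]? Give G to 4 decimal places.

G = 8.4087

t=0: π = [0.2000, 0.3000, 0.1000, 0.2000, 0.2000], E[r] = 2.3000, γ^t·E[r] = 2.300000, running G = 2.300000
t=1: π = [0.1200, 0.1900, 0.2300, 0.2500, 0.2100], E[r] = 2.6700, γ^t·E[r] = 1.869000, running G = 4.169000
t=2: π = [0.1210, 0.1800, 0.1940, 0.2740, 0.2310], E[r] = 2.8370, γ^t·E[r] = 1.390130, running G = 5.559130
t=3: π = [0.1231, 0.1788, 0.1935, 0.2678, 0.2368], E[r] = 2.8279, γ^t·E[r] = 0.969970, running G = 6.529100
t=4: π = [0.1237, 0.1800, 0.1927, 0.2680, 0.2357], E[r] = 2.8234, γ^t·E[r] = 0.677908, running G = 7.207008
t=5: π = [0.1236, 0.1799, 0.1932, 0.2677, 0.2356], E[r] = 2.8226, γ^t·E[r] = 0.474392, running G = 7.681400
t=6: π = [0.1236, 0.1799, 0.1931, 0.2678, 0.2356], E[r] = 2.8228, γ^t·E[r] = 0.332099, running G = 8.013498
t=7: π = [0.1236, 0.1799, 0.1931, 0.2678, 0.2356], E[r] = 2.8228, γ^t·E[r] = 0.232471, running G = 8.245969
t=8: π = [0.1236, 0.1799, 0.1931, 0.2678, 0.2356], E[r] = 2.8228, γ^t·E[r] = 0.162730, running G = 8.408700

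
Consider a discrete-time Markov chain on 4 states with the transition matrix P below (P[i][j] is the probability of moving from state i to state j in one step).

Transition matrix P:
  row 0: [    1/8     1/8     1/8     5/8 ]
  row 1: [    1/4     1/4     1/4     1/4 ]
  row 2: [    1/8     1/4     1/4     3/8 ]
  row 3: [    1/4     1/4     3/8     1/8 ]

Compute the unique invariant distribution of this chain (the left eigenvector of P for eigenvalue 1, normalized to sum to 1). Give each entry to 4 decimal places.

π = [0.1927, 0.2259, 0.2654, 0.3160]

Balance equations π_j = Σ_i π_i·P[i][j]:
  π_0 = 1/8·π_0 + 1/4·π_1 + 1/8·π_2 + 1/4·π_3
  π_1 = 1/8·π_0 + 1/4·π_1 + 1/4·π_2 + 1/4·π_3
  π_2 = 1/8·π_0 + 1/4·π_1 + 1/4·π_2 + 3/8·π_3
  normalize: π_0 + π_1 + π_2 + π_3 = 1
Solving the linear system gives exactly π = [122/633, 143/633, 56/211, 200/633].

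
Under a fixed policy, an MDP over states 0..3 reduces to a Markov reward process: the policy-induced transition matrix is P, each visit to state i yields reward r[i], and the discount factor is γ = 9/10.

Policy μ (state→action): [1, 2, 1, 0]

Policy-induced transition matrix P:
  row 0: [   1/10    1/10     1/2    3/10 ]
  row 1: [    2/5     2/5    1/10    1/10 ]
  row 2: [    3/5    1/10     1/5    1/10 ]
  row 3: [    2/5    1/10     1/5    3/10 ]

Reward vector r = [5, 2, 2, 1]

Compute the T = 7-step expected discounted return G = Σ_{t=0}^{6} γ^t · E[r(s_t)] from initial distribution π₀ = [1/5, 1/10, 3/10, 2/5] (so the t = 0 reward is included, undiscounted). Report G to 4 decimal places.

G = 14.2698

t=0: π = [0.2000, 0.1000, 0.3000, 0.4000], E[r] = 2.2000, γ^t·E[r] = 2.200000, running G = 2.200000
t=1: π = [0.4000, 0.1300, 0.2500, 0.2200], E[r] = 2.9800, γ^t·E[r] = 2.682000, running G = 4.882000
t=2: π = [0.3300, 0.1390, 0.3070, 0.2240], E[r] = 2.7660, γ^t·E[r] = 2.240460, running G = 7.122460
t=3: π = [0.3624, 0.1417, 0.2851, 0.2108], E[r] = 2.8764, γ^t·E[r] = 2.096896, running G = 9.219356
t=4: π = [0.3483, 0.1425, 0.2946, 0.2146], E[r] = 2.8303, γ^t·E[r] = 1.856934, running G = 11.076289
t=5: π = [0.3544, 0.1428, 0.2902, 0.2126], E[r] = 2.8507, γ^t·E[r] = 1.683293, running G = 12.759582
t=6: π = [0.3517, 0.1428, 0.2921, 0.2134], E[r] = 2.8418, γ^t·E[r] = 1.510230, running G = 14.269812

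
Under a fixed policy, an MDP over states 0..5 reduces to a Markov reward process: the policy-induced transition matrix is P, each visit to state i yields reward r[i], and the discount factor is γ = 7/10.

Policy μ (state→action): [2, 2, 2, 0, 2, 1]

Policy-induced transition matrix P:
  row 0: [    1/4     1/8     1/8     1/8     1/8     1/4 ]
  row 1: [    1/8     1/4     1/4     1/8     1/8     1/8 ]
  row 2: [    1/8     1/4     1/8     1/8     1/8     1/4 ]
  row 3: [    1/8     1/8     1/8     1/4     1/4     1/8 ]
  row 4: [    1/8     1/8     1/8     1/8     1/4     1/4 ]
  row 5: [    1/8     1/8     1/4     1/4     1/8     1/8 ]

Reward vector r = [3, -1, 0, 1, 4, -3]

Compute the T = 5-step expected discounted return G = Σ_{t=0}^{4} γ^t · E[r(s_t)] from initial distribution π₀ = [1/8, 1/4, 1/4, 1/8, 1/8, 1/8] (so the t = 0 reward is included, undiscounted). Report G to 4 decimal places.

G = 1.2688

t=0: π = [0.1250, 0.2500, 0.2500, 0.1250, 0.1250, 0.1250], E[r] = 0.3750, γ^t·E[r] = 0.375000, running G = 0.375000
t=1: π = [0.1406, 0.1875, 0.1719, 0.1563, 0.1563, 0.1875], E[r] = 0.4531, γ^t·E[r] = 0.317188, running G = 0.692188
t=2: π = [0.1426, 0.1699, 0.1719, 0.1680, 0.1641, 0.1836], E[r] = 0.5313, γ^t·E[r] = 0.260313, running G = 0.952500
t=3: π = [0.1428, 0.1677, 0.1692, 0.1689, 0.1665, 0.1848], E[r] = 0.5413, γ^t·E[r] = 0.185652, running G = 1.138152
t=4: π = [0.1429, 0.1671, 0.1691, 0.1692, 0.1669, 0.1848], E[r] = 0.5439, γ^t·E[r] = 0.130601, running G = 1.268753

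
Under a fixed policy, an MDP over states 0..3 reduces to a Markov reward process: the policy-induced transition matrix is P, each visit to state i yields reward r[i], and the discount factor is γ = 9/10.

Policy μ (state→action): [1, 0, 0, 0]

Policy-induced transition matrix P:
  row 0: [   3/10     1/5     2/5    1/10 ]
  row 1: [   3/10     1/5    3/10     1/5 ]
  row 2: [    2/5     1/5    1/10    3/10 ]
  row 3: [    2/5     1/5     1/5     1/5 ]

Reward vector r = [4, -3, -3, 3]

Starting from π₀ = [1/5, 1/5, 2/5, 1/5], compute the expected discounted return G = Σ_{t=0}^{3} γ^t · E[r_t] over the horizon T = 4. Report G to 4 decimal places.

t=0: π = [0.2000, 0.2000, 0.4000, 0.2000], E[r] = -0.4000, γ^t·E[r] = -0.400000, running G = -0.400000
t=1: π = [0.3600, 0.2000, 0.2200, 0.2200], E[r] = 0.8400, γ^t·E[r] = 0.756000, running G = 0.356000
t=2: π = [0.3440, 0.2000, 0.2700, 0.1860], E[r] = 0.5240, γ^t·E[r] = 0.424440, running G = 0.780440
t=3: π = [0.3456, 0.2000, 0.2618, 0.1926], E[r] = 0.5748, γ^t·E[r] = 0.419029, running G = 1.199469

G = 1.1995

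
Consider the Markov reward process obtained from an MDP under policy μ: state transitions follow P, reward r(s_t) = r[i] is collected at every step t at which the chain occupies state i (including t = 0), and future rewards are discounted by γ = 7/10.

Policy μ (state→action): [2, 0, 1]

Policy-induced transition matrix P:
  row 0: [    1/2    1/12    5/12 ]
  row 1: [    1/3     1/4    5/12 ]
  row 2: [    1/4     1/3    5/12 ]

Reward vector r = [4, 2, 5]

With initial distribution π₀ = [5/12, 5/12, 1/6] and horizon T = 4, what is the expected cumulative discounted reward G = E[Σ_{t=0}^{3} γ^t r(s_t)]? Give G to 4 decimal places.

G = 9.4626

t=0: π = [0.4167, 0.4167, 0.1667], E[r] = 3.3333, γ^t·E[r] = 3.333333, running G = 3.333333
t=1: π = [0.3889, 0.1944, 0.4167], E[r] = 4.0278, γ^t·E[r] = 2.819444, running G = 6.152778
t=2: π = [0.3634, 0.2199, 0.4167], E[r] = 3.9769, γ^t·E[r] = 1.948657, running G = 8.101435
t=3: π = [0.3592, 0.2242, 0.4167], E[r] = 3.9684, γ^t·E[r] = 1.361149, running G = 9.462584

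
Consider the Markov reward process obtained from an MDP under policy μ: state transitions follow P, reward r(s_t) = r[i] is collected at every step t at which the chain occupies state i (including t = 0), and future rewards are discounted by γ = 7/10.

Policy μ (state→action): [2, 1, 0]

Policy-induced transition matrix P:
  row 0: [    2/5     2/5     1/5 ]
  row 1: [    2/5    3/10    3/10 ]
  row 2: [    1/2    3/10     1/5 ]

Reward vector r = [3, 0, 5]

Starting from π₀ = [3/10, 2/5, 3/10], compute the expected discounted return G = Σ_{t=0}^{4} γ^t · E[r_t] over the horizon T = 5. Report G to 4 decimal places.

t=0: π = [0.3000, 0.4000, 0.3000], E[r] = 2.4000, γ^t·E[r] = 2.400000, running G = 2.400000
t=1: π = [0.4300, 0.3300, 0.2400], E[r] = 2.4900, γ^t·E[r] = 1.743000, running G = 4.143000
t=2: π = [0.4240, 0.3430, 0.2330], E[r] = 2.4370, γ^t·E[r] = 1.194130, running G = 5.337130
t=3: π = [0.4233, 0.3424, 0.2343], E[r] = 2.4414, γ^t·E[r] = 0.837400, running G = 6.174530
t=4: π = [0.4234, 0.3423, 0.2342], E[r] = 2.4415, γ^t·E[r] = 0.586202, running G = 6.760732

G = 6.7607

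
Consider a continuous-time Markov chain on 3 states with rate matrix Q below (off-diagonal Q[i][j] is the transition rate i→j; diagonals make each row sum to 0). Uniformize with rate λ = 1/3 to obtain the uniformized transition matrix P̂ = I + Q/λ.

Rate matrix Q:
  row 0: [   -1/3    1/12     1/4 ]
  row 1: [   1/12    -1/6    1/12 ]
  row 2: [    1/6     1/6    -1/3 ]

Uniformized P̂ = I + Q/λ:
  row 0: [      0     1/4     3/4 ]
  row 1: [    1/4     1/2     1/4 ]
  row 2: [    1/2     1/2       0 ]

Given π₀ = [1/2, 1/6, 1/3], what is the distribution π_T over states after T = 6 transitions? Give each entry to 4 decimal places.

t=0: π = [0.5000, 0.1667, 0.3333]
t=1: π = [0.2083, 0.3750, 0.4167]
t=2: π = [0.3021, 0.4479, 0.2500]
t=3: π = [0.2370, 0.4245, 0.3385]
t=4: π = [0.2754, 0.4408, 0.2839]
t=5: π = [0.2521, 0.4312, 0.3167]
t=6: π = [0.2662, 0.4370, 0.2969]

π = [0.2662, 0.4370, 0.2969]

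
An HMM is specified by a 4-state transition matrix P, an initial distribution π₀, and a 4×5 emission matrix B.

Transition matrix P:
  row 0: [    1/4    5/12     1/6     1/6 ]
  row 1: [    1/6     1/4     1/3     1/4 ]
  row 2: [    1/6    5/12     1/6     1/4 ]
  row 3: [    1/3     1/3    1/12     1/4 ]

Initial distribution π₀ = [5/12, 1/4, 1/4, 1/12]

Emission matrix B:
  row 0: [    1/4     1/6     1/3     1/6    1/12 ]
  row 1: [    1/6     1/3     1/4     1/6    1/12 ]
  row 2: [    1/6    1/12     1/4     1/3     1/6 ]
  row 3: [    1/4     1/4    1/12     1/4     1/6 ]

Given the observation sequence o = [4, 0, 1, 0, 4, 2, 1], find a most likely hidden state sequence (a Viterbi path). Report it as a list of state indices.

t=0: δ = [3.472e-02, 2.083e-02, 4.167e-02, 1.389e-02]  (obs o_0=4)
t=1: δ = [2.170e-03, 2.894e-03, 1.157e-03, 2.604e-03]  ψ = [0, 2, 1, 2]  (obs o_1=0)
t=2: δ = [1.447e-04, 3.014e-04, 8.038e-05, 1.808e-04]  ψ = [3, 0, 1, 1]  (obs o_2=1)
t=3: δ = [1.507e-05, 1.256e-05, 1.674e-05, 1.884e-05]  ψ = [3, 1, 1, 1]  (obs o_3=0)
t=4: δ = [5.233e-07, 5.814e-07, 6.977e-07, 7.849e-07]  ψ = [3, 2, 1, 3]  (obs o_4=4)
t=5: δ = [8.721e-08, 7.268e-08, 4.845e-08, 1.635e-08]  ψ = [3, 2, 1, 3]  (obs o_5=2)
t=6: δ = [3.634e-09, 1.211e-08, 2.019e-09, 4.542e-09]  ψ = [0, 0, 1, 1]  (obs o_6=1)
backtrack: best end state = 1; path = [0, 0, 1, 3, 3, 0, 1]

path = [0, 0, 1, 3, 3, 0, 1]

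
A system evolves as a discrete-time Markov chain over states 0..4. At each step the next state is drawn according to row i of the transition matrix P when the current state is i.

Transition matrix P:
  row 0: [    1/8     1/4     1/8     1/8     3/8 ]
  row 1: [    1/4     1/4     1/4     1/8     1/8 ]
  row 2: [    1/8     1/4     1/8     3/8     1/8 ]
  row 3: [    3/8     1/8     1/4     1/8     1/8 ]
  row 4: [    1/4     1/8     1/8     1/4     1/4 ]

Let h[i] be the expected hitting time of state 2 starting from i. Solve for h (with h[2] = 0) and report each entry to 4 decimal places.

First-step conditioning: h[2] = 0; for i ≠ 2, h[i] = 1 + Σ_k P[i][k]·h[k].
  h[0] = 1 + 1/8·h[0] + 1/4·h[1] + 1/8·h[3] + 3/8·h[4]
  h[1] = 1 + 1/4·h[0] + 1/4·h[1] + 1/8·h[3] + 1/8·h[4]
  h[3] = 1 + 3/8·h[0] + 1/8·h[1] + 1/8·h[3] + 1/8·h[4]
  h[4] = 1 + 1/4·h[0] + 1/8·h[1] + 1/4·h[3] + 1/4·h[4]
Solving the 4×4 linear system over states ≠ 2 gives exactly h = [2296/389, 2008/389, 0, 2044/389, 2300/389] (h[2] = 0 is the target).

h = [5.9023, 5.1620, 0.0000, 5.2545, 5.9126]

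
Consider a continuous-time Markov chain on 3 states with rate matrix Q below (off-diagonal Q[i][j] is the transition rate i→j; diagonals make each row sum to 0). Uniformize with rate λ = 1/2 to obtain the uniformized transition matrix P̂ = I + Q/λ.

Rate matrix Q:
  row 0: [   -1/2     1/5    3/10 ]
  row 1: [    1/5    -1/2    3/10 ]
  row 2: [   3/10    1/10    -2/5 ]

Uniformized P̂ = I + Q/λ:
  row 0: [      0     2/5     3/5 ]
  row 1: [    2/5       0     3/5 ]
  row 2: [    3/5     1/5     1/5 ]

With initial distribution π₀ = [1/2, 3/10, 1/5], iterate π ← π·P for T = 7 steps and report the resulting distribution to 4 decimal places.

t=0: π = [0.5000, 0.3000, 0.2000]
t=1: π = [0.2400, 0.2400, 0.5200]
t=2: π = [0.4080, 0.2000, 0.3920]
t=3: π = [0.3152, 0.2416, 0.4432]
t=4: π = [0.3626, 0.2147, 0.4227]
t=5: π = [0.3395, 0.2296, 0.4309]
t=6: π = [0.3504, 0.2220, 0.4276]
t=7: π = [0.3454, 0.2257, 0.4289]

π = [0.3454, 0.2257, 0.4289]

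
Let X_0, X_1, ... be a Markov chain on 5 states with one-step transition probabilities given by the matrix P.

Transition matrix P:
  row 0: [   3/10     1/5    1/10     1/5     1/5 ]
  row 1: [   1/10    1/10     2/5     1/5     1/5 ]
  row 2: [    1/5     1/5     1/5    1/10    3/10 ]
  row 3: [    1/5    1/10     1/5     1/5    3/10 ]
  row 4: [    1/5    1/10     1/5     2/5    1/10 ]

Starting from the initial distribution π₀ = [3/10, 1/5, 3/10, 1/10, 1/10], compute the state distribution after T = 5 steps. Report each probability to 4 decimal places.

π = [0.2065, 0.1414, 0.2076, 0.2234, 0.2210]

t=0: π = [0.3000, 0.2000, 0.3000, 0.1000, 0.1000]
t=1: π = [0.2100, 0.1600, 0.2100, 0.1900, 0.2300]
t=2: π = [0.2050, 0.1420, 0.2110, 0.2250, 0.2170]
t=3: π = [0.2063, 0.1416, 0.2079, 0.2223, 0.2219]
t=4: π = [0.2065, 0.1414, 0.2077, 0.2236, 0.2208]
t=5: π = [0.2065, 0.1414, 0.2076, 0.2234, 0.2210]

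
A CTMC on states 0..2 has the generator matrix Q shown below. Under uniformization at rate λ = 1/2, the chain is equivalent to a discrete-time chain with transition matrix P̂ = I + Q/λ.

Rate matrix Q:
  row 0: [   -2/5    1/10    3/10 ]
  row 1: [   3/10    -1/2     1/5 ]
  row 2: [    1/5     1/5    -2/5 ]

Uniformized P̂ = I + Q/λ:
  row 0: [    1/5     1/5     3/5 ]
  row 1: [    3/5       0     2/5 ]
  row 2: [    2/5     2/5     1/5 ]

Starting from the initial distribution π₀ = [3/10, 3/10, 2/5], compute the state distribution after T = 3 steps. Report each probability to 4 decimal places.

π = [0.3736, 0.2344, 0.3920]

t=0: π = [0.3000, 0.3000, 0.4000]
t=1: π = [0.4000, 0.2200, 0.3800]
t=2: π = [0.3640, 0.2320, 0.4040]
t=3: π = [0.3736, 0.2344, 0.3920]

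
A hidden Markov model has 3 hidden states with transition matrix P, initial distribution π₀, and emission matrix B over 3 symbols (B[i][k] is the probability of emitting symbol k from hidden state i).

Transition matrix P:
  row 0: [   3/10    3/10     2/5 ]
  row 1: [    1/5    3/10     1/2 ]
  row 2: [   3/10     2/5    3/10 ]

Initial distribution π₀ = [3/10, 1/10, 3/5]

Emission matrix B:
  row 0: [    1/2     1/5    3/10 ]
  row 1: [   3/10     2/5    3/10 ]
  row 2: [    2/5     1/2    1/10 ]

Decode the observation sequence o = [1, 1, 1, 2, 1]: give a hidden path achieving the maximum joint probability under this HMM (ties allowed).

t=0: δ = [6.000e-02, 4.000e-02, 3.000e-01]  (obs o_0=1)
t=1: δ = [1.800e-02, 4.800e-02, 4.500e-02]  ψ = [2, 2, 2]  (obs o_1=1)
t=2: δ = [2.700e-03, 7.200e-03, 1.200e-02]  ψ = [2, 2, 1]  (obs o_2=1)
t=3: δ = [1.080e-03, 1.440e-03, 3.600e-04]  ψ = [2, 2, 1]  (obs o_3=2)
t=4: δ = [6.480e-05, 1.728e-04, 3.600e-04]  ψ = [0, 1, 1]  (obs o_4=1)
backtrack: best end state = 2; path = [2, 1, 2, 1, 2]

path = [2, 1, 2, 1, 2]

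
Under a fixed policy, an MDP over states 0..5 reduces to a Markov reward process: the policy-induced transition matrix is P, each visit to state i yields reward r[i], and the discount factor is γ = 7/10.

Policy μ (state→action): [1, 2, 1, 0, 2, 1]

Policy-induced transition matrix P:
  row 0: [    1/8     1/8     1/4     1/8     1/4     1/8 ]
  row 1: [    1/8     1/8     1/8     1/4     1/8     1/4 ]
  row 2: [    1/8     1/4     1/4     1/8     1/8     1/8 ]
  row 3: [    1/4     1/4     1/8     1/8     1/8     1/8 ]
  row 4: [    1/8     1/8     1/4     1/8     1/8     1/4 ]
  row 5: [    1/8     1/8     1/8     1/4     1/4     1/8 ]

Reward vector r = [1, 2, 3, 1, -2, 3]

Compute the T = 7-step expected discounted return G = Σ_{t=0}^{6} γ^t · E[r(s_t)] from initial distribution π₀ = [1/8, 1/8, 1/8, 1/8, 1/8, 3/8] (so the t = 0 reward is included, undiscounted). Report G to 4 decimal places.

G = 4.5108

t=0: π = [0.1250, 0.1250, 0.1250, 0.1250, 0.1250, 0.3750], E[r] = 1.7500, γ^t·E[r] = 1.750000, running G = 1.750000
t=1: π = [0.1406, 0.1563, 0.1719, 0.1875, 0.1875, 0.1563], E[r] = 1.2500, γ^t·E[r] = 0.875000, running G = 2.625000
t=2: π = [0.1484, 0.1699, 0.1875, 0.1641, 0.1621, 0.1680], E[r] = 1.3945, γ^t·E[r] = 0.683320, running G = 3.308320
t=3: π = [0.1455, 0.1689, 0.1873, 0.1672, 0.1646, 0.1665], E[r] = 1.3828, γ^t·E[r] = 0.474305, running G = 3.782625
t=4: π = [0.1459, 0.1693, 0.1872, 0.1669, 0.1640, 0.1667], E[r] = 1.3850, γ^t·E[r] = 0.332541, running G = 4.115166
t=5: π = [0.1459, 0.1693, 0.1871, 0.1670, 0.1641, 0.1667], E[r] = 1.3846, γ^t·E[r] = 0.232716, running G = 4.347882
t=6: π = [0.1459, 0.1693, 0.1871, 0.1670, 0.1641, 0.1667], E[r] = 1.3847, γ^t·E[r] = 0.162905, running G = 4.510787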